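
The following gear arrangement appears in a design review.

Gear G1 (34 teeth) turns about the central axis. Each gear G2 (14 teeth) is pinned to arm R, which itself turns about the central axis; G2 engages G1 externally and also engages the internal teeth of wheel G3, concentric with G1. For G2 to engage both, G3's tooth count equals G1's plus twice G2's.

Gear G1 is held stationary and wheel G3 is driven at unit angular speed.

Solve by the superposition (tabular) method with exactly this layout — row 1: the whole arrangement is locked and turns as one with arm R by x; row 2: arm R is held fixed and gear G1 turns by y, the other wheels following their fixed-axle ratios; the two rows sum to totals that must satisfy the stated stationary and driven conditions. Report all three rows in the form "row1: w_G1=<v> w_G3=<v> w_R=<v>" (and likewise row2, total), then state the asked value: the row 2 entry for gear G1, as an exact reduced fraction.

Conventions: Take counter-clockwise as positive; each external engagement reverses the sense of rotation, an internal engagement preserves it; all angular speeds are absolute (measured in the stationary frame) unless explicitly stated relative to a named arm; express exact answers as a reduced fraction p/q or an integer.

row1: w_G1=31/48 w_G3=31/48 w_R=31/48
row2: w_G1=-31/48 w_G3=17/48 w_R=0
total: w_G1=0 w_G3=1 w_R=31/48
asked value: -31/48

planetary set (34T centre, 14T on arm, 62T internal) — Willis relation
row 1 — lock + rotate with arm: ω_sun = ω_ring = ω_arm = x
row 2 — arm fixed, fixed-axis ratios: sun y, ring −(34/62)·y, arm 0
boundary: total ω_sun = x + y = 0 and total ω_ring = x − (34/62)·y = 1  ⇒  y = -31/48, x = 31/48
row 2 ring = −(34/62)·(-31/48) = 17/48
totals (row 1 + row 2): sun 31/48 + (-31/48) = 0, ring 31/48 + 17/48 = 1, arm 31/48 + 0 = 31/48
asked cell (row2, sun) = -31/48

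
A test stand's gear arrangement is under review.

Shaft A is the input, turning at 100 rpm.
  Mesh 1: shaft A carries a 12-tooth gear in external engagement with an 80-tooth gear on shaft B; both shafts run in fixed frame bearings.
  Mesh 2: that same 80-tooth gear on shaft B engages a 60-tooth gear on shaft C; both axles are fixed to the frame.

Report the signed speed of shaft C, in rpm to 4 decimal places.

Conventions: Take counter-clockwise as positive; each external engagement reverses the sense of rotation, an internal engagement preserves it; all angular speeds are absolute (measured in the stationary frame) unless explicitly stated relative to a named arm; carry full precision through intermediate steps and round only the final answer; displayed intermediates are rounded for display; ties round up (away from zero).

2-mesh fixed-axis compound train (all bearings frame-fixed)
mesh 1 [12T→80T]: ω = 100.0000×12/80 = 15.0000 rpm, sense flips to −
mesh 2 [80T→60T]: ω = 15.0000×80/60 = 20.0000 rpm, sense flips to +
signed output speed = +20.0000 rpm

+20.0000 rpm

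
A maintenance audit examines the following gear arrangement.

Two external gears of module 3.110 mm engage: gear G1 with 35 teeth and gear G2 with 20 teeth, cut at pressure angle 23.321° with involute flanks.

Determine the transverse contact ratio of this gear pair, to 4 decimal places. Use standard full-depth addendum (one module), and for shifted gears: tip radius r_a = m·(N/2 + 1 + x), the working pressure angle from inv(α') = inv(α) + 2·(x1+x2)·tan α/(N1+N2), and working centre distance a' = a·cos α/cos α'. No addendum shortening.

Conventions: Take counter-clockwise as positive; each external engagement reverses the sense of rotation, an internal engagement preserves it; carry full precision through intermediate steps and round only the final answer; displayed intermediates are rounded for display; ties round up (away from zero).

recognized (one external pair, fixed centres): single-mesh tooth geometry, m = 3.110, N1 = 35, N2 = 20
base radii: r_b1 = 49.978551, r_b2 = 28.559172
tip radii: r_a1 = 57.535000, r_a2 = 34.210000
no profile shift: α' = α, a' = a
action lengths: √(r_a1²−r_b1²) = 28.502995, √(r_a2²−r_b2²) = 18.833423
base pitch p_b = π·m·cos α = 8.972128
CR = (28.502995 + 18.833423 − 85.525000·sin 23.32100°)/8.972128 = 1.502275
contact ratio ≈ 1.5023

1.5023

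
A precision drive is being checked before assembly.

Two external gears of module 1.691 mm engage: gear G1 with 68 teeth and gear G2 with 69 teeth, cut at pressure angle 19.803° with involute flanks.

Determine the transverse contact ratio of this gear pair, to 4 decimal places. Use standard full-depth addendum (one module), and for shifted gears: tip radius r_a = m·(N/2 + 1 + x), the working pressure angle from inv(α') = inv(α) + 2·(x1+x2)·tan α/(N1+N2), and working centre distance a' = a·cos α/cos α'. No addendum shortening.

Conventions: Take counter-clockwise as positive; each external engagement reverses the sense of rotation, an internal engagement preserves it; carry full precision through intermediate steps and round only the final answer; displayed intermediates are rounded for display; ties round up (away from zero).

1.8163

topology: single-mesh involute geometry — m = 1.691, 68T/69T pair
base radii: r_b1 = 54.093979, r_b2 = 54.889479
tip radii: r_a1 = 59.185000, r_a2 = 60.030500
no profile shift: α' = α, a' = a
action lengths: √(r_a1²−r_b1²) = 24.014696, √(r_a2²−r_b2²) = 24.306502
base pitch p_b = π·m·cos α = 4.998272
CR = (24.014696 + 24.306502 − 115.833500·sin 19.80300°)/4.998272 = 1.816286
contact ratio ≈ 1.8163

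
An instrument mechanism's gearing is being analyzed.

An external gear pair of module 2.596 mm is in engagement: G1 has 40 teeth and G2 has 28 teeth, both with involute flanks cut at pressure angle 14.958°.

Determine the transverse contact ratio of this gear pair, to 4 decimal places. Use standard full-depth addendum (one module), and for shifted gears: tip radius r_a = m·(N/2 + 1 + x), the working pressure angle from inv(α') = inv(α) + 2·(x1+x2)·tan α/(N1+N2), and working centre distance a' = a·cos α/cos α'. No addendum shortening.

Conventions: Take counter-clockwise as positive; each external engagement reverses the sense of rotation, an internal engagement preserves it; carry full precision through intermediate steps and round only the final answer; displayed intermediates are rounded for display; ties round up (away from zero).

1.9552

single-mesh involute tooth geometry (40T engaging 28T at module 2.596)
base radii: r_b1 = 50.160706, r_b2 = 35.112494
tip radii: r_a1 = 54.516000, r_a2 = 38.940000
no profile shift: α' = α, a' = a
action lengths: √(r_a1²−r_b1²) = 21.351764, √(r_a2²−r_b2²) = 16.835568
base pitch p_b = π·m·cos α = 7.879225
CR = (21.351764 + 16.835568 − 88.264000·sin 14.95800°)/7.879225 = 1.955196
contact ratio ≈ 1.9552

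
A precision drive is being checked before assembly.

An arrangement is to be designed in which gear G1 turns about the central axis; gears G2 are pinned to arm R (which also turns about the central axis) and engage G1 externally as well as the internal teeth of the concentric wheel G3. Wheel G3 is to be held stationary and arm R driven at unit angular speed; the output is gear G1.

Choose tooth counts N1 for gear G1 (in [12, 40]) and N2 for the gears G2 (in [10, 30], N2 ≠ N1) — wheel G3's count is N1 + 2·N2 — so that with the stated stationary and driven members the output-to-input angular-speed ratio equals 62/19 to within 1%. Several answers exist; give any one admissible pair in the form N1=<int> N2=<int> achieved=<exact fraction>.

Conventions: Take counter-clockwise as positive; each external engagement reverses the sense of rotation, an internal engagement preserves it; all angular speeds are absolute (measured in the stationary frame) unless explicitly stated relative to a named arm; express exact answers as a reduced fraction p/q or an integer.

N1=19 N2=12 achieved=62/19

class = planetary set [ratio 62/19 wanted; Willis about the carrier]
Willis with ω_ring = 0: ω_sun/ω_arm = (N1+N3)/N1; set equal to 62/19  ⇒  N3/N1 = 62/19 − 1 = 43/19
N3 = N1 + 2·N2  ⇒  N2/N1 = (N3/N1 − 1)/2 = (43/19 − 1)/2 = 12/19
smallest multiple with N1 ≥ 12 and N2 ≥ 10: k = 1  ⇒  N1 = 1·19 = 19, N2 = 1·12 = 12 (N1 ≤ 40, N2 ≤ 30, N2 ≠ N1 ✓), N3 = 19 + 2·12 = 43
check: (N1+N3)/N1 with N1 = 19, N3 = 43 gives 62/19; |achieved − target| = 0 ≤ 31/950 ✓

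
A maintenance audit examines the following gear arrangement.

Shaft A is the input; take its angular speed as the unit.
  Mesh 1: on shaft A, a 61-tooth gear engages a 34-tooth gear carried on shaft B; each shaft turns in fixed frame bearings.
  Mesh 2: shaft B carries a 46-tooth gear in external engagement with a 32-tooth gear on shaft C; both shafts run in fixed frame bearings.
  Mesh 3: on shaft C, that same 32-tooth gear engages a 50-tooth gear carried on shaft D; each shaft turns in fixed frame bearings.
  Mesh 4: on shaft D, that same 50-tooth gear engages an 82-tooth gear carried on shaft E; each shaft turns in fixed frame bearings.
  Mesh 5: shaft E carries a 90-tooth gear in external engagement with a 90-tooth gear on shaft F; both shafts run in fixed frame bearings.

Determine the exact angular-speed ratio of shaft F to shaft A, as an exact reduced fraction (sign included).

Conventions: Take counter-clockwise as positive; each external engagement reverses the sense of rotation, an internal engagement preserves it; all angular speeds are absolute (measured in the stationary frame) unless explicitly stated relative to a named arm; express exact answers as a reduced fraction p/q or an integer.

-1403/1394

class = fixed-axis compound train [5 meshes; 5 ratios multiply, 5 sense flips]
mesh 1 [61T→34T]: running ratio 61/34, sense −
mesh 2 [46T→32T]: running ratio 1403/544, sense +
mesh 3 [32T→50T]: running ratio 1403/850, sense −
mesh 4 [50T→82T]: running ratio 1403/1394, sense +
mesh 5 [90T→90T]: running ratio 1403/1394, sense −
ω_out/ω_in = -1403/1394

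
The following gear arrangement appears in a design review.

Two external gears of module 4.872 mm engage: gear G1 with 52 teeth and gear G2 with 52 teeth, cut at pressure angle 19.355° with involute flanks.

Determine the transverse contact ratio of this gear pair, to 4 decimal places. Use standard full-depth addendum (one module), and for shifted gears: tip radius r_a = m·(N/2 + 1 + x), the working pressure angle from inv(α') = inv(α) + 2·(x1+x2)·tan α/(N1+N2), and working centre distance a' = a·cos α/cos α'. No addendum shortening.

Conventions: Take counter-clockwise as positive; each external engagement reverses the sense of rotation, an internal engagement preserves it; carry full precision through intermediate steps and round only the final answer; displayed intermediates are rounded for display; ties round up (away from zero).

topology: single-mesh involute geometry — m = 4.872, 52T/52T pair
base radii: r_b1 = 119.512910, r_b2 = 119.512910
tip radii: r_a1 = 131.544000, r_a2 = 131.544000
no profile shift: α' = α, a' = a
action lengths: √(r_a1²−r_b1²) = 54.958970, √(r_a2²−r_b2²) = 54.958970
base pitch p_b = π·m·cos α = 14.440803
CR = (54.958970 + 54.958970 − 253.344000·sin 19.35500°)/14.440803 = 1.797311
contact ratio ≈ 1.7973

1.7973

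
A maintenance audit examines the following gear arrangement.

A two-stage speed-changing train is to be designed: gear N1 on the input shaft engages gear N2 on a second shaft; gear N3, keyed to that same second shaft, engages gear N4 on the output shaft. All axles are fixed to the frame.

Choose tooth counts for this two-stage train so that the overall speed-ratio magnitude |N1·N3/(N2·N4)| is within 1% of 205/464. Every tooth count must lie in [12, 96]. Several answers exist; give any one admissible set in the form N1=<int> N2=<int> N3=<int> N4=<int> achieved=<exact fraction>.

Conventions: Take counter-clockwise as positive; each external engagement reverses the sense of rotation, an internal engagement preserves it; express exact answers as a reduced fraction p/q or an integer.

class = fixed-axis compound train [2-stage, 205/464 wanted]
target = 205/464 in lowest terms: an exact hit needs N1·N3 = k·205 and N2·N4 = k·464 for one integer k, every count in [12, 96]; additionally prefer no 1:1 stage (N1 ≠ N2, N3 ≠ N4)
k = 1…2: no 1:1-free in-range split of k·205 and k·464 into factor pairs; take k = 3
k = 3: N1·N3 = 615 = 15·41, N2·N4 = 1392 = 16·87
achieved = 15·41/(16·87) = 205/464; |achieved − target| = 0 ≤ 41/9280 ✓

N1=15 N2=16 N3=41 N4=87 achieved=205/464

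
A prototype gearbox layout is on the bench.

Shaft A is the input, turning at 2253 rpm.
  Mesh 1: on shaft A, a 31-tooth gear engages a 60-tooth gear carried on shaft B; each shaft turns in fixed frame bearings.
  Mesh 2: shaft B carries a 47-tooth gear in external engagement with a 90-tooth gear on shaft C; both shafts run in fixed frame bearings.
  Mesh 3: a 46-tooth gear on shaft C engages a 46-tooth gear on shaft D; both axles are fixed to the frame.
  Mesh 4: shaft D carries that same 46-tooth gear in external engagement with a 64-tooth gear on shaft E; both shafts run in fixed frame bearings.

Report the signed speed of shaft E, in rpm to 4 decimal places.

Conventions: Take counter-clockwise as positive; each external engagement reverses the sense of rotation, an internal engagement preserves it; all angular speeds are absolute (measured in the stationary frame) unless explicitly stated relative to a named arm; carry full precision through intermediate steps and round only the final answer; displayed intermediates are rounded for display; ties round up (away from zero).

+436.9229 rpm

recognized (5 fixed axles, 4 meshes): fixed-axis compound train
mesh 1 [31T→60T]: ω = 2253.0000×31/60 = 1164.0500 rpm, sense flips to −
mesh 2 [47T→90T]: ω = 1164.0500×47/90 = 607.8928 rpm, sense flips to +
mesh 3 [46T→46T]: ω = 607.8928×46/46 = 607.8928 rpm, sense flips to −
mesh 4 [46T→64T]: ω = 607.8928×46/64 = 436.9229 rpm, sense flips to +
signed output speed = +436.9229 rpm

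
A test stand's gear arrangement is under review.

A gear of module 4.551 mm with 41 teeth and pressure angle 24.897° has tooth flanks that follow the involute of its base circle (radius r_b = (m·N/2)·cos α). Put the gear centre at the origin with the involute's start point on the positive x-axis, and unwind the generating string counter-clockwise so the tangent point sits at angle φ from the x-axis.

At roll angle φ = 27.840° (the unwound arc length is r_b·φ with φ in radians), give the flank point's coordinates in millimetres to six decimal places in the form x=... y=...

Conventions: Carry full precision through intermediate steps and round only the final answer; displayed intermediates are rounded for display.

topology: single-mesh involute geometry — m = 4.551, N = 41
pitch radius r_p = m·N/2 = 4.551·41/2 = 93.295500
base radius r_b = r_p·cos α = 93.295500·cos 24.897° = 84.625181
roll angle φ = 27.840° = 0.48589966 rad
x = r_b·(cos φ + φ·sin φ) = 94.033156
y = r_b·(sin φ − φ·cos φ) = 3.160310

x=94.033156 y=3.160310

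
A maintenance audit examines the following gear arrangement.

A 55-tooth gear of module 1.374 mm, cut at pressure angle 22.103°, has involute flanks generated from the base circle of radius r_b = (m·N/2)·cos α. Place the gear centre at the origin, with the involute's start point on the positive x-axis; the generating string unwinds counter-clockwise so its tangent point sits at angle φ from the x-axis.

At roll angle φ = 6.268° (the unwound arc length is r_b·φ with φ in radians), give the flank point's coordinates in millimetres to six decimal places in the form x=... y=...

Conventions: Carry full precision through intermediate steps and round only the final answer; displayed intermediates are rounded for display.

x=35.216998 y=0.015260

class = single-mesh tooth geometry [base-circle involute, m = 1.374, 55T]
pitch radius r_p = m·N/2 = 1.374·55/2 = 37.785000
base radius r_b = r_p·cos α = 37.785000·cos 22.103° = 35.008140
roll angle φ = 6.268° = 0.10939724 rad
x = r_b·(cos φ + φ·sin φ) = 35.216998
y = r_b·(sin φ − φ·cos φ) = 0.015260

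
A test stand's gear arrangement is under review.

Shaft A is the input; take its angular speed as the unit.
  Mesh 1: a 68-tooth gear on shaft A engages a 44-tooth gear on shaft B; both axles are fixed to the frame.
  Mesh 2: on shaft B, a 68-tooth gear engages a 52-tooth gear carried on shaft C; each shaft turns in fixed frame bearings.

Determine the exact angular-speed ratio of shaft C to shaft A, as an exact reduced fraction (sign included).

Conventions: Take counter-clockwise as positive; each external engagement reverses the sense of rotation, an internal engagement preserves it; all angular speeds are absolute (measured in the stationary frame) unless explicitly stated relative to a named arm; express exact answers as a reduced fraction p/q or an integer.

289/143

class = fixed-axis compound train [2 meshes; 2 ratios multiply, 2 sense flips]
mesh 1 [68T→44T]: running ratio 17/11, sense −
mesh 2 [68T→52T]: running ratio 289/143, sense +
ω_out/ω_in = 289/143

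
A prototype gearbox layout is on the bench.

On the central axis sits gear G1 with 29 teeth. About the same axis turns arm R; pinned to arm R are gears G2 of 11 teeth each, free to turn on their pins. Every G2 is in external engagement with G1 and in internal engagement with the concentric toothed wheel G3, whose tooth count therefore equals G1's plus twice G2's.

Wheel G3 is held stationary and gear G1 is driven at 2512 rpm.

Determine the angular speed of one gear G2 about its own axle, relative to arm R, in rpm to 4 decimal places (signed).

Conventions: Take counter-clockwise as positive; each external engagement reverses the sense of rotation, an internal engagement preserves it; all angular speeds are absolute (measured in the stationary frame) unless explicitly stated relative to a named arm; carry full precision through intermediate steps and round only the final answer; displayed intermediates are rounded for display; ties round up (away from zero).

topology: planetary set — G1 29T / G2 11T / G3 51T, arm = carrier (Willis)
normalise by the input: solve with ω_sun = 1, then scale by 2512 rpm
ring teeth: 29 + 2·11 = 51
29(ω_sun−ω_arm) = −51(ω_ring−ω_arm),  ω_ring = 0, ω_sun = 1
29(1−ω_arm) = −51(0−ω_arm)  ⇒  80·ω_arm = 29  ⇒  ω_arm = 29/80
sun–planet mesh: 29·(1−29/80) = −11·(ω_p−ω_arm)  ⇒  ω_p−ω_arm = -1479/880
scale: ω_p−ω_arm = -1479/880 × 2512 rpm = -4221.8727 rpm

-4221.8727 rpm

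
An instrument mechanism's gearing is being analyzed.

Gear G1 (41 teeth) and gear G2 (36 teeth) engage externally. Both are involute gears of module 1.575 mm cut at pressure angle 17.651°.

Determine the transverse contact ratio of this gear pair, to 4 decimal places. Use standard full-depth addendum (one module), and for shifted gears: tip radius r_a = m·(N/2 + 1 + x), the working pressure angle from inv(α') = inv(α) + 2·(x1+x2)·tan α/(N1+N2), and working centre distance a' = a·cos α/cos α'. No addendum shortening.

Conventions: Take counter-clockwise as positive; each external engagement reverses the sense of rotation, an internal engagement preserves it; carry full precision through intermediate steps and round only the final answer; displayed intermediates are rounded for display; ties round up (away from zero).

topology: single-mesh involute geometry — m = 1.575, 41T/36T pair
base radii: r_b1 = 30.767441, r_b2 = 27.015314
tip radii: r_a1 = 33.862500, r_a2 = 29.925000
no profile shift: α' = α, a' = a
action lengths: √(r_a1²−r_b1²) = 14.143318, √(r_a2²−r_b2²) = 12.871613
base pitch p_b = π·m·cos α = 4.715062
CR = (14.143318 + 12.871613 − 60.637500·sin 17.65100°)/4.715062 = 1.829994
contact ratio ≈ 1.8300

1.8300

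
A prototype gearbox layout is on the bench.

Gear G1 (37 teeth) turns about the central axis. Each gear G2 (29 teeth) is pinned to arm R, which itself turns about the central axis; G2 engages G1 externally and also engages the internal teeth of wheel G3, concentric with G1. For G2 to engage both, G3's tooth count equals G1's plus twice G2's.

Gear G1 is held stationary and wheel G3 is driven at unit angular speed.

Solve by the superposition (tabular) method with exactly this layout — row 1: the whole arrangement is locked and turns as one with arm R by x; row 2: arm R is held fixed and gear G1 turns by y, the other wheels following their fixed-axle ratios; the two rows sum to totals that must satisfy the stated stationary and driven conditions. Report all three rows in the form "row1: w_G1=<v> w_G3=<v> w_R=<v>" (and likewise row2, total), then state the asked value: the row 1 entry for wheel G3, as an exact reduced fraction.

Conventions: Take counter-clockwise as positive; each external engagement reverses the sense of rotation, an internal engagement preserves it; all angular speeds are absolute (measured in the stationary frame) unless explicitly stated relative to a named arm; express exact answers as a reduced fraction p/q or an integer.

row1: w_G1=95/132 w_G3=95/132 w_R=95/132
row2: w_G1=-95/132 w_G3=37/132 w_R=0
total: w_G1=0 w_G3=1 w_R=95/132
asked value: 95/132

planetary set (37T centre, 29T on arm, 95T internal) — Willis relation
row 1 (train locked, turned with arm): all members turn x
superposition row 2 [arm held]: sun y, ring −(37/95)·y, arm 0
boundary: total ω_sun = x + y = 0 and total ω_ring = x − (37/95)·y = 1  ⇒  y = -95/132, x = 95/132
row 2 ring = −(37/95)·(-95/132) = 37/132
totals (row 1 + row 2): sun 95/132 + (-95/132) = 0, ring 95/132 + 37/132 = 1, arm 95/132 + 0 = 95/132
asked cell (row1, ring) = 95/132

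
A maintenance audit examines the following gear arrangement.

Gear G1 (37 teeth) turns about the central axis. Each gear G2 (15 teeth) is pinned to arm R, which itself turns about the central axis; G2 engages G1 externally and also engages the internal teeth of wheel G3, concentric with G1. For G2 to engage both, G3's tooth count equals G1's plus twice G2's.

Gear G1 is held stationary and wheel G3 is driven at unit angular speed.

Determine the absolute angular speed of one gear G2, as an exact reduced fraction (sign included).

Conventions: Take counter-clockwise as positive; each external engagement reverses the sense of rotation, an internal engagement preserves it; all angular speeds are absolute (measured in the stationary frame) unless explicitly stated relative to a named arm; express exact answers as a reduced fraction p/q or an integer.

67/30

recognized (axles ride arm R): planetary set, 37/15/67 teeth
ring teeth: 37 + 2·15 = 67
37(ω_sun−ω_arm) = −67(ω_ring−ω_arm),  ω_sun = 0, ω_ring = 1
37(0−ω_arm) = −67(1−ω_arm)  ⇒  104·ω_arm = 67  ⇒  ω_arm = 67/104
sun–planet mesh: 37·(0−67/104) = −15·(ω_p−ω_arm)  ⇒  ω_p−ω_arm = 2479/1560
ω_p = 67/104 + 2479/1560 = 67/30
exact speed ratio = 67/30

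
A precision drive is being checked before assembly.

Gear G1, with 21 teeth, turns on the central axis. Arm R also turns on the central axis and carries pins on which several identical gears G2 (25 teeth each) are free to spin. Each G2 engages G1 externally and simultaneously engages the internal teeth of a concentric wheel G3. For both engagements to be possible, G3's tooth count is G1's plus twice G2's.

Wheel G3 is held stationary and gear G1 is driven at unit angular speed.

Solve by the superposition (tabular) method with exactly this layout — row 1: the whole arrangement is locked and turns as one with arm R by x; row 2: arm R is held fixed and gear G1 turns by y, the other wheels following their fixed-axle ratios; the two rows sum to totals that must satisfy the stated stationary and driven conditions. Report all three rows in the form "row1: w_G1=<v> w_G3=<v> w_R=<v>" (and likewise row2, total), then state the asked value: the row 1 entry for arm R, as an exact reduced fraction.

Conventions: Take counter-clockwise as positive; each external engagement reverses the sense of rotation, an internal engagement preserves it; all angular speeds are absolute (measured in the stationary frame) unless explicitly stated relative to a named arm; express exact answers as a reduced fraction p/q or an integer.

class = planetary set [G3 = 21+2·25 = 71; Willis about the carrier]
superposition row 1 [locked train]: every member turns x
row 2 — arm fixed, fixed-axis ratios: sun y, ring −(21/71)·y, arm 0
boundary: total ω_ring = x − (21/71)·y = 0 and total ω_sun = x + y = 1  ⇒  y = 71/92, x = 21/92
row 2 ring = −(21/71)·71/92 = -21/92
totals (row 1 + row 2): sun 21/92 + 71/92 = 1, ring 21/92 + (-21/92) = 0, arm 21/92 + 0 = 21/92
asked cell (row1, arm) = 21/92

row1: w_G1=21/92 w_G3=21/92 w_R=21/92
row2: w_G1=71/92 w_G3=-21/92 w_R=0
total: w_G1=1 w_G3=0 w_R=21/92
asked value: 21/92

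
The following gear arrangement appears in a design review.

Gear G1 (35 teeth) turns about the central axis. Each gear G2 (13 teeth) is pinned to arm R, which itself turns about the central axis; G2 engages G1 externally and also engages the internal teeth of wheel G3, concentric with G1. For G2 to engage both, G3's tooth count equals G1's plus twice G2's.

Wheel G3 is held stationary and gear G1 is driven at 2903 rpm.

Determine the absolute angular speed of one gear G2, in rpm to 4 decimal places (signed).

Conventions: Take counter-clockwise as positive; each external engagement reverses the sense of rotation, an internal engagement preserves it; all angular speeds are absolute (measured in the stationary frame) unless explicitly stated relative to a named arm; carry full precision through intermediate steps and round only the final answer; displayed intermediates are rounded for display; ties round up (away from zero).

-3907.8846 rpm

topology: planetary set — G1 35T / G2 13T / G3 61T, arm = carrier (Willis)
normalise by the input: solve with ω_sun = 1, then scale by 2903 rpm
ring teeth: 35 + 2·13 = 61
35(ω_sun−ω_arm) = −61(ω_ring−ω_arm),  ω_ring = 0, ω_sun = 1
35(1−ω_arm) = −61(0−ω_arm)  ⇒  96·ω_arm = 35  ⇒  ω_arm = 35/96
sun–planet mesh: 35·(1−35/96) = −13·(ω_p−ω_arm)  ⇒  ω_p−ω_arm = -2135/1248
ω_p = 35/96 − 2135/1248 = -35/26
scale: ω_p = -35/26 × 2903 rpm = -3907.8846 rpm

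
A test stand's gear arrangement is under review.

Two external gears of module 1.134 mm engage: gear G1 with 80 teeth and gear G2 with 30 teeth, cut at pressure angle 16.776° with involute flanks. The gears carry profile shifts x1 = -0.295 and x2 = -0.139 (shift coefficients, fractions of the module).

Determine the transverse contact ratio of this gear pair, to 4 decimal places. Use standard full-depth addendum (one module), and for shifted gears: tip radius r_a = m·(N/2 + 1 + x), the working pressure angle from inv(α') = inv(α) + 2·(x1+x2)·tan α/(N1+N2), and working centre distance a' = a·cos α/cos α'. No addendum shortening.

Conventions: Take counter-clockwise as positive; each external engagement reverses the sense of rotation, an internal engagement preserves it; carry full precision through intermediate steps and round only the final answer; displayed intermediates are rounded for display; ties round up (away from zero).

class = single-mesh tooth geometry [involute pair 80T × 30T, m = 1.134]
base radii: r_b1 = 43.429500, r_b2 = 16.286063
tip radii: r_a1 = 46.159470, r_a2 = 17.986374
inv(α') = inv(16.776°) + 2·(-0.295-0.139)·tan α/(80+30) = 0.00628556  ⇒  α' = 15.10753°
a' = a·cos α / cos α' = 62.3700·cos 16.776°/cos 15.10753° = 61.853313
action lengths: √(r_a1²−r_b1²) = 15.638899, √(r_a2²−r_b2²) = 7.633729
base pitch p_b = π·m·cos α = 3.410945
CR = (15.638899 + 7.633729 − 61.853313·sin 15.10753°)/3.410945 = 2.096696
contact ratio ≈ 2.0967

2.0967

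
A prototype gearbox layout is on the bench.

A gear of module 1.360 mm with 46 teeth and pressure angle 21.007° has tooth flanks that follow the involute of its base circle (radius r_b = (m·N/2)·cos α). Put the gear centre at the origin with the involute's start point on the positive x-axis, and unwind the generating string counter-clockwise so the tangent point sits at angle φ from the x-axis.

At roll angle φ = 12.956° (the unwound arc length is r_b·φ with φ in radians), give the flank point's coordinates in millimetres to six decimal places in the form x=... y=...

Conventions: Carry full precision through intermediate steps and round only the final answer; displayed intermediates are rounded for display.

x=29.938070 y=0.111969

topology: single-mesh involute geometry — m = 1.360, N = 46
pitch radius r_p = m·N/2 = 1.360·46/2 = 31.280000
base radius r_b = r_p·cos α = 31.280000·cos 21.007° = 29.201026
roll angle φ = 12.956° = 0.22612486 rad
x = r_b·(cos φ + φ·sin φ) = 29.938070
y = r_b·(sin φ − φ·cos φ) = 0.111969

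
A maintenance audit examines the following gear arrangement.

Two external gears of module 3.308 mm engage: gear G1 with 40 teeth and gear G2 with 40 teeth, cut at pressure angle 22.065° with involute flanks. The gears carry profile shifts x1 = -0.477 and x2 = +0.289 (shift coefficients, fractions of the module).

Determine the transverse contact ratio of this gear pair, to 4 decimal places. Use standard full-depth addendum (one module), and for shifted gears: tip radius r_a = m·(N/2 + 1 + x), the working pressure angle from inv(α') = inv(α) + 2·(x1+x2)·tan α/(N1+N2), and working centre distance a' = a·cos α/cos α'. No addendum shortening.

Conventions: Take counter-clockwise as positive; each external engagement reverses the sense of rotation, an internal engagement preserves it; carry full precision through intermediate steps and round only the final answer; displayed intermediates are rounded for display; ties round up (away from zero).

1.6394

single-mesh involute tooth geometry (40T engaging 40T at module 3.308)
base radii: r_b1 = 61.314328, r_b2 = 61.314328
tip radii: r_a1 = 67.890084, r_a2 = 70.424012
inv(α') = inv(22.065°) + 2·(-0.477+0.289)·tan α/(40+40) = 0.01833445  ⇒  α' = 21.37729°
a' = a·cos α / cos α' = 132.3200·cos 22.065°/cos 21.37729° = 131.688798
action lengths: √(r_a1²−r_b1²) = 29.148185, √(r_a2²−r_b2²) = 34.642383
base pitch p_b = π·m·cos α = 9.631232
CR = (29.148185 + 34.642383 − 131.688798·sin 21.37729°)/9.631232 = 1.639352
contact ratio ≈ 1.6394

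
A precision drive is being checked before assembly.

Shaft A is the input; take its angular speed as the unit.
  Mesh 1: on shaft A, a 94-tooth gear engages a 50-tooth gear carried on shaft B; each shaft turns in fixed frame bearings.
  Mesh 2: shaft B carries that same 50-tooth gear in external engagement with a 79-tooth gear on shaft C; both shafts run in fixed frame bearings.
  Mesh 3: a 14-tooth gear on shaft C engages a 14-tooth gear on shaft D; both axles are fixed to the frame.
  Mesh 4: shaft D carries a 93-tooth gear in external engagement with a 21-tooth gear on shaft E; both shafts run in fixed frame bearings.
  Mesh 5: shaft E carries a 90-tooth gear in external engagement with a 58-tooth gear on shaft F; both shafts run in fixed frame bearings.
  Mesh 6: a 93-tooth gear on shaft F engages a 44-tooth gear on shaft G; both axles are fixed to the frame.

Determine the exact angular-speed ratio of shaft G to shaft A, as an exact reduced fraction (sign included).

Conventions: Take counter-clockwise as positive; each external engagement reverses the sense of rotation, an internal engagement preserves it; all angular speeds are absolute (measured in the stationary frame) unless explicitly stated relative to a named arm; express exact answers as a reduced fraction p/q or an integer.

6097545/352814

class = fixed-axis compound train [6 meshes; 6 ratios multiply, 6 sense flips]
mesh 1 [94T→50T]: running ratio 47/25, sense −
mesh 2 [50T→79T]: running ratio 94/79, sense +
mesh 3 [14T→14T]: running ratio 94/79, sense −
mesh 4 [93T→21T]: running ratio 2914/553, sense +
mesh 5 [90T→58T]: running ratio 131130/16037, sense −
mesh 6 [93T→44T]: running ratio 6097545/352814, sense +
ω_out/ω_in = 6097545/352814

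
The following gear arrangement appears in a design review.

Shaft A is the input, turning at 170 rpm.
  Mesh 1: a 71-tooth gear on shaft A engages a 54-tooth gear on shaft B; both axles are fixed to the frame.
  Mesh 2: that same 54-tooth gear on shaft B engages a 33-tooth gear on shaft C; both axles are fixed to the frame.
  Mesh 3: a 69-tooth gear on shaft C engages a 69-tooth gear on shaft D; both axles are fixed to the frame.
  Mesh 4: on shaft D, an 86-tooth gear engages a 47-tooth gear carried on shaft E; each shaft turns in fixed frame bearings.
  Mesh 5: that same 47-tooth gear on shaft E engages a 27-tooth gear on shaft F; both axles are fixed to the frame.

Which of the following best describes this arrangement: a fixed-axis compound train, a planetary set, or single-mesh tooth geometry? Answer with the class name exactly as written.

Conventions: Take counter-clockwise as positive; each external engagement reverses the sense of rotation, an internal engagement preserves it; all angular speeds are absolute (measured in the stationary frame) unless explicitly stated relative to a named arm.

fixed-axis compound train

5-mesh fixed-axis compound train (all bearings frame-fixed)
classification: fixed-axis compound train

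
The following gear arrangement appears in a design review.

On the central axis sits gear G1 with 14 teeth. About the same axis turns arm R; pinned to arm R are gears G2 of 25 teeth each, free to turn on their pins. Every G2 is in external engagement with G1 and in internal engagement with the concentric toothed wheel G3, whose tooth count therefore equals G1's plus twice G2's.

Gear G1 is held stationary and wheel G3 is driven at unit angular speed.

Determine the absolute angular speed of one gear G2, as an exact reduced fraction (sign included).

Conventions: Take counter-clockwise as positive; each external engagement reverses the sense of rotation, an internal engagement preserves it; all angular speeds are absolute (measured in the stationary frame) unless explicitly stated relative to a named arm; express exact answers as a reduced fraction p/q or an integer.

32/25

class = planetary set [G3 = 14+2·25 = 64; Willis about the carrier]
ring teeth: 14 + 2·25 = 64
14(ω_sun−ω_arm) = −64(ω_ring−ω_arm),  ω_sun = 0, ω_ring = 1
14(0−ω_arm) = −64(1−ω_arm)  ⇒  78·ω_arm = 64  ⇒  ω_arm = 32/39
sun–planet mesh: 14·(0−32/39) = −25·(ω_p−ω_arm)  ⇒  ω_p−ω_arm = 448/975
ω_p = 32/39 + 448/975 = 32/25
exact speed ratio = 32/25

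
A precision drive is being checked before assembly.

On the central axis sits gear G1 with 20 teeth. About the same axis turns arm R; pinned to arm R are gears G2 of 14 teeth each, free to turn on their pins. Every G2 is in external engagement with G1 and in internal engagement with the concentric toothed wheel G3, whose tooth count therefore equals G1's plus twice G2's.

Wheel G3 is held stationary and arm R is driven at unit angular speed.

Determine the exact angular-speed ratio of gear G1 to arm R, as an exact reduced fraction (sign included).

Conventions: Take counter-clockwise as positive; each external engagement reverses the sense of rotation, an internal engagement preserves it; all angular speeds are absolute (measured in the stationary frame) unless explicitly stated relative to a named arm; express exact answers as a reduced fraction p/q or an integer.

17/5

topology: planetary set — G1 20T / G2 14T / G3 48T, arm = carrier (Willis)
ring teeth: 20 + 2·14 = 48
20(ω_sun−ω_arm) = −48(ω_ring−ω_arm),  ω_ring = 0, ω_arm = 1
ω_sun = 1 − (48/20)(0−1) = 17/5
ω_out/ω_in = 17/5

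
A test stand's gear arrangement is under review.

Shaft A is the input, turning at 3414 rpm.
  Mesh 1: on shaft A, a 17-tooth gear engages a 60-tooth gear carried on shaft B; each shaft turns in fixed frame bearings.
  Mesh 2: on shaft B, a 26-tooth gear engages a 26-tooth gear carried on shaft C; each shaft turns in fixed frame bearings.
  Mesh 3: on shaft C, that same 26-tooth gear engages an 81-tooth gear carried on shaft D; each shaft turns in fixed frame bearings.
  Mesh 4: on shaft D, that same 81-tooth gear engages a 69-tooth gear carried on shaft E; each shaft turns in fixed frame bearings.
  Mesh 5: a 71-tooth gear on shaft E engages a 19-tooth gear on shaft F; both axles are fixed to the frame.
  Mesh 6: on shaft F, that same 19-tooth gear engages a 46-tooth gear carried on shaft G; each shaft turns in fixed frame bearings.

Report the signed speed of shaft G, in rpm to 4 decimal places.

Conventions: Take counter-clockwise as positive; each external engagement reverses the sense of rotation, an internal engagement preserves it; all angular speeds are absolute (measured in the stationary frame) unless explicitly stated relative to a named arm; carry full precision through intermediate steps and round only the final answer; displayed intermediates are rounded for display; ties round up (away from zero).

+562.5822 rpm

class = fixed-axis compound train [6 meshes; 6 ratios multiply, 6 sense flips]
mesh 1 [17T→60T]: ω = 3414.0000×17/60 = 967.3000 rpm, sense flips to −
mesh 2 [26T→26T]: ω = 967.3000×26/26 = 967.3000 rpm, sense flips to +
mesh 3 [26T→81T]: ω = 967.3000×26/81 = 310.4914 rpm, sense flips to −
mesh 4 [81T→69T]: ω = 310.4914×81/69 = 364.4899 rpm, sense flips to +
mesh 5 [71T→19T]: ω = 364.4899×71/19 = 1362.0410 rpm, sense flips to −
mesh 6 [19T→46T]: ω = 1362.0410×19/46 = 562.5822 rpm, sense flips to +
signed output speed = +562.5822 rpm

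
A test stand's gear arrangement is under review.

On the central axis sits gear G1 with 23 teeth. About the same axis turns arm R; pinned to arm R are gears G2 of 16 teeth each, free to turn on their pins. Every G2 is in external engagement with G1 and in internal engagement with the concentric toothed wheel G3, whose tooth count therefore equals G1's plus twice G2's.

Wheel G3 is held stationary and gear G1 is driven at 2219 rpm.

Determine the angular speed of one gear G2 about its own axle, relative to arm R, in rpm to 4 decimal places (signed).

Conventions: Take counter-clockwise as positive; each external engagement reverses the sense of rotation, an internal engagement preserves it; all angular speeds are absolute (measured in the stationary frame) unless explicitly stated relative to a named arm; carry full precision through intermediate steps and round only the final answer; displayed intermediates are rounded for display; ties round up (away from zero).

-2249.2268 rpm

class = planetary set [G3 = 23+2·16 = 55; Willis about the carrier]
normalise by the input: solve with ω_sun = 1, then scale by 2219 rpm
ring teeth: 23 + 2·16 = 55
23(ω_sun−ω_arm) = −55(ω_ring−ω_arm),  ω_ring = 0, ω_sun = 1
23(1−ω_arm) = −55(0−ω_arm)  ⇒  78·ω_arm = 23  ⇒  ω_arm = 23/78
sun–planet mesh: 23·(1−23/78) = −16·(ω_p−ω_arm)  ⇒  ω_p−ω_arm = -1265/1248
scale: ω_p−ω_arm = -1265/1248 × 2219 rpm = -2249.2268 rpm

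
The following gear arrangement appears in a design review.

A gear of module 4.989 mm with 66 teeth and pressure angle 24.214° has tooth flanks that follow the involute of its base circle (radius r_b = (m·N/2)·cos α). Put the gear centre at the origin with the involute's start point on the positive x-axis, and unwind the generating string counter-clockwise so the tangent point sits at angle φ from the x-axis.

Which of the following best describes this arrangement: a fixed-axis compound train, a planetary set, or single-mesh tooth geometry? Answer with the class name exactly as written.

single-mesh tooth geometry

class = single-mesh tooth geometry [base-circle involute, m = 4.989, 66T]
classification: single-mesh tooth geometry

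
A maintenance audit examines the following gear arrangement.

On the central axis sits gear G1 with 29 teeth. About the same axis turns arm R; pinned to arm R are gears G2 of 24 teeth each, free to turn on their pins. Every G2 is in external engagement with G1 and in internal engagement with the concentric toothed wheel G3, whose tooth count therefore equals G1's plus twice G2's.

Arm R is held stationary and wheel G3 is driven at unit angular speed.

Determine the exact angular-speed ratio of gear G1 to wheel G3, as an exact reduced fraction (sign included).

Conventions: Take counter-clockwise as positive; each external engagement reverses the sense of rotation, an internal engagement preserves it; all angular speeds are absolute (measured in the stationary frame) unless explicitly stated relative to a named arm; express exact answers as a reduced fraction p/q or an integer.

-77/29

class = planetary set [G3 = 29+2·24 = 77; Willis about the carrier]
ring teeth: 29 + 2·24 = 77
29(ω_sun−ω_arm) = −77(ω_ring−ω_arm),  ω_arm = 0, ω_ring = 1
ω_sun = 0 − (77/29)(1−0) = -77/29
ω_out/ω_in = -77/29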